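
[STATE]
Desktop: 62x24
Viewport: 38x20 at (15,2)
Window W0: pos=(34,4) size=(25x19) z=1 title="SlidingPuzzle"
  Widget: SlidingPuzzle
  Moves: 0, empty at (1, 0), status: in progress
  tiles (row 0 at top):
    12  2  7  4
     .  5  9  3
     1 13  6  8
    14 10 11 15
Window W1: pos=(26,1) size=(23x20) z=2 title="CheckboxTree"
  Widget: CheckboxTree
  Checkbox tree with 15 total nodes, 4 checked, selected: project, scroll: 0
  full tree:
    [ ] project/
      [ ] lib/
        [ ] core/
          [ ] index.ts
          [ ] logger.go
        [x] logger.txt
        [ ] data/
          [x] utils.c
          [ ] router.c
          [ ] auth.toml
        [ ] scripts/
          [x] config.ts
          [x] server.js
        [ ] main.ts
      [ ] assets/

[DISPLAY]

           ┃ CheckboxTree        ┃    
           ┠─────────────────────┨    
           ┃>[-] project/        ┃━━━━
           ┃   [-] lib/          ┃    
           ┃     [ ] core/       ┃────
           ┃       [ ] index.ts  ┃─┬──
           ┃       [ ] logger.go ┃ │  
           ┃     [x] logger.txt  ┃─┼──
           ┃     [-] data/       ┃ │  
           ┃       [x] utils.c   ┃─┼──
           ┃       [ ] router.c  ┃ │  
           ┃       [ ] auth.toml ┃─┼──
           ┃     [x] scripts/    ┃ │ 1
           ┃       [x] config.ts ┃─┴──
           ┃       [x] server.js ┃    
           ┃     [ ] main.ts     ┃    
           ┃   [ ] assets/       ┃    
           ┃                     ┃    
           ┗━━━━━━━━━━━━━━━━━━━━━┛    
                   ┃                  


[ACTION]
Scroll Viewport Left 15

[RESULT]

                          ┃ CheckboxTr
                          ┠───────────
                          ┃>[-] projec
                          ┃   [-] lib/
                          ┃     [ ] co
                          ┃       [ ] 
                          ┃       [ ] 
                          ┃     [x] lo
                          ┃     [-] da
                          ┃       [x] 
                          ┃       [ ] 
                          ┃       [ ] 
                          ┃     [x] sc
                          ┃       [x] 
                          ┃       [x] 
                          ┃     [ ] ma
                          ┃   [ ] asse
                          ┃           
                          ┗━━━━━━━━━━━
                                  ┃   


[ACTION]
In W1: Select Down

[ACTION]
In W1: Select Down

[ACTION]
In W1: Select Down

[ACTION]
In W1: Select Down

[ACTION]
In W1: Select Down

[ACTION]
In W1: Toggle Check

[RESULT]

                          ┃ CheckboxTr
                          ┠───────────
                          ┃ [-] projec
                          ┃   [-] lib/
                          ┃     [ ] co
                          ┃       [ ] 
                          ┃       [ ] 
                          ┃>    [ ] lo
                          ┃     [-] da
                          ┃       [x] 
                          ┃       [ ] 
                          ┃       [ ] 
                          ┃     [x] sc
                          ┃       [x] 
                          ┃       [x] 
                          ┃     [ ] ma
                          ┃   [ ] asse
                          ┃           
                          ┗━━━━━━━━━━━
                                  ┃   


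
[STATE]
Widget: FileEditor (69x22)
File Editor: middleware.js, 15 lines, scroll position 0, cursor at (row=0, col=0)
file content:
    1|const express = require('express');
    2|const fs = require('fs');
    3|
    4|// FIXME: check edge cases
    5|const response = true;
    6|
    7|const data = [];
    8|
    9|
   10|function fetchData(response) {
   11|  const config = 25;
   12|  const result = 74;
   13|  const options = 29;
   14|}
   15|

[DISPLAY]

█onst express = require('express');                                 ▲
const fs = require('fs');                                           █
                                                                    ░
// FIXME: check edge cases                                          ░
const response = true;                                              ░
                                                                    ░
const data = [];                                                    ░
                                                                    ░
                                                                    ░
function fetchData(response) {                                      ░
  const config = 25;                                                ░
  const result = 74;                                                ░
  const options = 29;                                               ░
}                                                                   ░
                                                                    ░
                                                                    ░
                                                                    ░
                                                                    ░
                                                                    ░
                                                                    ░
                                                                    ░
                                                                    ▼


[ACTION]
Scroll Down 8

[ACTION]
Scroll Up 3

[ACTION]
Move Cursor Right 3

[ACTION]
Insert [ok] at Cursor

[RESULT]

conok█t express = require('express');                               ▲
const fs = require('fs');                                           █
                                                                    ░
// FIXME: check edge cases                                          ░
const response = true;                                              ░
                                                                    ░
const data = [];                                                    ░
                                                                    ░
                                                                    ░
function fetchData(response) {                                      ░
  const config = 25;                                                ░
  const result = 74;                                                ░
  const options = 29;                                               ░
}                                                                   ░
                                                                    ░
                                                                    ░
                                                                    ░
                                                                    ░
                                                                    ░
                                                                    ░
                                                                    ░
                                                                    ▼


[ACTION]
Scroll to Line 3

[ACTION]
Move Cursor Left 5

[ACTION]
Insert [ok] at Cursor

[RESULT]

ok█onokst express = require('express');                             ▲
const fs = require('fs');                                           █
                                                                    ░
// FIXME: check edge cases                                          ░
const response = true;                                              ░
                                                                    ░
const data = [];                                                    ░
                                                                    ░
                                                                    ░
function fetchData(response) {                                      ░
  const config = 25;                                                ░
  const result = 74;                                                ░
  const options = 29;                                               ░
}                                                                   ░
                                                                    ░
                                                                    ░
                                                                    ░
                                                                    ░
                                                                    ░
                                                                    ░
                                                                    ░
                                                                    ▼


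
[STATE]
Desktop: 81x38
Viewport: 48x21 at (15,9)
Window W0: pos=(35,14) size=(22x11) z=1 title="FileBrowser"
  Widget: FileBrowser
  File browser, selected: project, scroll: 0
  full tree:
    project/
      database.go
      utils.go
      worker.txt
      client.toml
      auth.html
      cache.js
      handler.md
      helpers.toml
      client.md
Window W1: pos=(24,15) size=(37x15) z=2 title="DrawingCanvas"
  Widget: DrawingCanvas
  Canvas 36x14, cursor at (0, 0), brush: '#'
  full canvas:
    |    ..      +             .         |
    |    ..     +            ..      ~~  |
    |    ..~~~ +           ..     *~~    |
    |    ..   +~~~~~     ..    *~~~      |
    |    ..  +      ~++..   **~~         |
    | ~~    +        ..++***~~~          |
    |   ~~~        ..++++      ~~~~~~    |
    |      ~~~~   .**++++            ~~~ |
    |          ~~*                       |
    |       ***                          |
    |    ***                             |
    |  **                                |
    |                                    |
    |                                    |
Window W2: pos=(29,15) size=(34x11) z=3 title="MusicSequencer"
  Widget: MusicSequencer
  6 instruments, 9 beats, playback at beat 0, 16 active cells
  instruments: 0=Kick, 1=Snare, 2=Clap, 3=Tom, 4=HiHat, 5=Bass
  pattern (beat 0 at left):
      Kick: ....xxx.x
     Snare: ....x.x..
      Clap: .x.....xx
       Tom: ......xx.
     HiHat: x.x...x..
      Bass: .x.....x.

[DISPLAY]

                                                
                                                
                                                
                                                
                                                
                    ┏━━━━━━━━━━━━━━━━━━━━┓      
         ┏━━━━┏━━━━━━━━━━━━━━━━━━━━━━━━━━━━━━━━┓
         ┃ Dra┃ MusicSequencer                 ┃
         ┠────┠────────────────────────────────┨
         ┃+   ┃      ▼12345678                 ┃
         ┃    ┃  Kick····███·█                 ┃
         ┃    ┃ Snare····█·█··                 ┃
         ┃    ┃  Clap·█·····██                 ┃
         ┃    ┃   Tom······██·                 ┃
         ┃ ~~ ┃ HiHat█·█···█··                 ┃
         ┃   ~┃  Bass·█·····█·                 ┃
         ┃    ┗━━━━━━━━━━━━━━━━━━━━━━━━━━━━━━━━┛
         ┃          ~~*                      ┃  
         ┃       ***                         ┃  
         ┃    ***                            ┃  
         ┗━━━━━━━━━━━━━━━━━━━━━━━━━━━━━━━━━━━┛  


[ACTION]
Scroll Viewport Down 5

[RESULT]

                    ┏━━━━━━━━━━━━━━━━━━━━┓      
         ┏━━━━┏━━━━━━━━━━━━━━━━━━━━━━━━━━━━━━━━┓
         ┃ Dra┃ MusicSequencer                 ┃
         ┠────┠────────────────────────────────┨
         ┃+   ┃      ▼12345678                 ┃
         ┃    ┃  Kick····███·█                 ┃
         ┃    ┃ Snare····█·█··                 ┃
         ┃    ┃  Clap·█·····██                 ┃
         ┃    ┃   Tom······██·                 ┃
         ┃ ~~ ┃ HiHat█·█···█··                 ┃
         ┃   ~┃  Bass·█·····█·                 ┃
         ┃    ┗━━━━━━━━━━━━━━━━━━━━━━━━━━━━━━━━┛
         ┃          ~~*                      ┃  
         ┃       ***                         ┃  
         ┃    ***                            ┃  
         ┗━━━━━━━━━━━━━━━━━━━━━━━━━━━━━━━━━━━┛  
                                                
                                                
                                                
                                                
                                                


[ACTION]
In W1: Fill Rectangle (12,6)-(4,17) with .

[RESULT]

                    ┏━━━━━━━━━━━━━━━━━━━━┓      
         ┏━━━━┏━━━━━━━━━━━━━━━━━━━━━━━━━━━━━━━━┓
         ┃ Dra┃ MusicSequencer                 ┃
         ┠────┠────────────────────────────────┨
         ┃+   ┃      ▼12345678                 ┃
         ┃    ┃  Kick····███·█                 ┃
         ┃    ┃ Snare····█·█··                 ┃
         ┃    ┃  Clap·█·····██                 ┃
         ┃    ┃   Tom······██·                 ┃
         ┃ ~~ ┃ HiHat█·█···█··                 ┃
         ┃   ~┃  Bass·█·····█·                 ┃
         ┃    ┗━━━━━━━━━━━━━━━━━━━━━━━━━━━━━━━━┛
         ┃      ............                 ┃  
         ┃      ............                 ┃  
         ┃    **............                 ┃  
         ┗━━━━━━━━━━━━━━━━━━━━━━━━━━━━━━━━━━━┛  
                                                
                                                
                                                
                                                
                                                


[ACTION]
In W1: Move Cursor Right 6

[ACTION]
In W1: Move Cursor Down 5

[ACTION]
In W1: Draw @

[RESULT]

                    ┏━━━━━━━━━━━━━━━━━━━━┓      
         ┏━━━━┏━━━━━━━━━━━━━━━━━━━━━━━━━━━━━━━━┓
         ┃ Dra┃ MusicSequencer                 ┃
         ┠────┠────────────────────────────────┨
         ┃    ┃      ▼12345678                 ┃
         ┃    ┃  Kick····███·█                 ┃
         ┃    ┃ Snare····█·█··                 ┃
         ┃    ┃  Clap·█·····██                 ┃
         ┃    ┃   Tom······██·                 ┃
         ┃ ~~ ┃ HiHat█·█···█··                 ┃
         ┃   ~┃  Bass·█·····█·                 ┃
         ┃    ┗━━━━━━━━━━━━━━━━━━━━━━━━━━━━━━━━┛
         ┃      ............                 ┃  
         ┃      ............                 ┃  
         ┃    **............                 ┃  
         ┗━━━━━━━━━━━━━━━━━━━━━━━━━━━━━━━━━━━┛  
                                                
                                                
                                                
                                                
                                                


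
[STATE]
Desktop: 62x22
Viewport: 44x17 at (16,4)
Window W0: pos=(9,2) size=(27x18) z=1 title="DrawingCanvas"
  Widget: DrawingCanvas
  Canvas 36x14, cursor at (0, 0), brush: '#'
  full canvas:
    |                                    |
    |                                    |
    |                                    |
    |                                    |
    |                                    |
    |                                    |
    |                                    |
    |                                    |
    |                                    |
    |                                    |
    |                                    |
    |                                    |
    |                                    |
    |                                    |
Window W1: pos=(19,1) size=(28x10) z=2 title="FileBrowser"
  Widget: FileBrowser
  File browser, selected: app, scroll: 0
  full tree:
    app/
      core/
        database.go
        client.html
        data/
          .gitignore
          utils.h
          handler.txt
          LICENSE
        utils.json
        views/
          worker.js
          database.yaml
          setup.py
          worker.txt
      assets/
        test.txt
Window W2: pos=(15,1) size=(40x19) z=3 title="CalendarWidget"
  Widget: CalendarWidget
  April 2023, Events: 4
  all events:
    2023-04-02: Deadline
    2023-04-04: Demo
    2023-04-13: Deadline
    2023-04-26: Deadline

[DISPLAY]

              April 2023              ┃     
Mo Tu We Th Fr Sa Su                  ┃     
                1  2*                 ┃     
 3  4*  5  6  7  8  9                 ┃     
10 11 12 13* 14 15 16                 ┃     
17 18 19 20 21 22 23                  ┃     
24 25 26* 27 28 29 30                 ┃     
                                      ┃     
                                      ┃     
                                      ┃     
                                      ┃     
                                      ┃     
                                      ┃     
                                      ┃     
                                      ┃     
━━━━━━━━━━━━━━━━━━━━━━━━━━━━━━━━━━━━━━┛     
                                            


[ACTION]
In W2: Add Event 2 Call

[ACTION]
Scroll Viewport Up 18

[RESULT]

                                            
━━━━━━━━━━━━━━━━━━━━━━━━━━━━━━━━━━━━━━┓     
 CalendarWidget                       ┃     
──────────────────────────────────────┨     
              April 2023              ┃     
Mo Tu We Th Fr Sa Su                  ┃     
                1  2*                 ┃     
 3  4*  5  6  7  8  9                 ┃     
10 11 12 13* 14 15 16                 ┃     
17 18 19 20 21 22 23                  ┃     
24 25 26* 27 28 29 30                 ┃     
                                      ┃     
                                      ┃     
                                      ┃     
                                      ┃     
                                      ┃     
                                      ┃     


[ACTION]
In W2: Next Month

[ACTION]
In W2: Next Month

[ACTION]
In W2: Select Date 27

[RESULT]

                                            
━━━━━━━━━━━━━━━━━━━━━━━━━━━━━━━━━━━━━━┓     
 CalendarWidget                       ┃     
──────────────────────────────────────┨     
              June 2023               ┃     
Mo Tu We Th Fr Sa Su                  ┃     
          1  2  3  4                  ┃     
 5  6  7  8  9 10 11                  ┃     
12 13 14 15 16 17 18                  ┃     
19 20 21 22 23 24 25                  ┃     
26 [27] 28 29 30                      ┃     
                                      ┃     
                                      ┃     
                                      ┃     
                                      ┃     
                                      ┃     
                                      ┃     


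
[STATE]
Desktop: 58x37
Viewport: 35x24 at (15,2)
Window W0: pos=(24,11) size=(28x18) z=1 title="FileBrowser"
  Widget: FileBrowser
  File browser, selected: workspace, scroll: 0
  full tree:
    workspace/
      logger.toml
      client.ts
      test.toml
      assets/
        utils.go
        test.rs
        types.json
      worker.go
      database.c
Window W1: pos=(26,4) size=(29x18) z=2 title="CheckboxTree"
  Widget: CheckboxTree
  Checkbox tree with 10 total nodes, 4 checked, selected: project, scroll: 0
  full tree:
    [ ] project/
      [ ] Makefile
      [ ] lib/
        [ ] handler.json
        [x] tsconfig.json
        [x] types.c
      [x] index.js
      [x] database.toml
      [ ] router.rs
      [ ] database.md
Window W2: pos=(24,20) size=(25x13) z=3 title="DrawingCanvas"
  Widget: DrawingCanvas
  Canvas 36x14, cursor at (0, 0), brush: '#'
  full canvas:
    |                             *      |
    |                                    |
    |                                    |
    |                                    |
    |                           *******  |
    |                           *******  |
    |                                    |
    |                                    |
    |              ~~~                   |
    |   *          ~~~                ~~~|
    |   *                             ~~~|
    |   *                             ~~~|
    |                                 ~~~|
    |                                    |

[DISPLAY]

                                   
                                   
           ┏━━━━━━━━━━━━━━━━━━━━━━━
           ┃ CheckboxTree          
           ┠───────────────────────
           ┃>[-] project/          
           ┃   [ ] Makefile        
           ┃   [-] lib/            
           ┃     [ ] handler.json  
         ┏━┃     [x] tsconfig.json 
         ┃ ┃     [x] types.c       
         ┠─┃   [x] index.js        
         ┃>┃   [x] database.toml   
         ┃ ┃   [ ] router.rs       
         ┃ ┃   [ ] database.md     
         ┃ ┃                       
         ┃ ┃                       
         ┃ ┃                       
         ┏━━━━━━━━━━━━━━━━━━━━━━━┓ 
         ┃ DrawingCanvas         ┃━
         ┠───────────────────────┨ 
         ┃+                      ┃ 
         ┃                       ┃ 
         ┃                       ┃ 


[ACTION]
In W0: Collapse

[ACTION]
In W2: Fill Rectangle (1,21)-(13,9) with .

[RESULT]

                                   
                                   
           ┏━━━━━━━━━━━━━━━━━━━━━━━
           ┃ CheckboxTree          
           ┠───────────────────────
           ┃>[-] project/          
           ┃   [ ] Makefile        
           ┃   [-] lib/            
           ┃     [ ] handler.json  
         ┏━┃     [x] tsconfig.json 
         ┃ ┃     [x] types.c       
         ┠─┃   [x] index.js        
         ┃>┃   [x] database.toml   
         ┃ ┃   [ ] router.rs       
         ┃ ┃   [ ] database.md     
         ┃ ┃                       
         ┃ ┃                       
         ┃ ┃                       
         ┏━━━━━━━━━━━━━━━━━━━━━━━┓ 
         ┃ DrawingCanvas         ┃━
         ┠───────────────────────┨ 
         ┃+                      ┃ 
         ┃         ............. ┃ 
         ┃         ............. ┃ 


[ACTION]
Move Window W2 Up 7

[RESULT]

                                   
                                   
           ┏━━━━━━━━━━━━━━━━━━━━━━━
           ┃ CheckboxTree          
           ┠───────────────────────
           ┃>[-] project/          
           ┃   [ ] Makefile        
           ┃   [-] lib/            
           ┃     [ ] handler.json  
         ┏━┃     [x] tsconfig.json 
         ┃ ┃     [x] types.c       
         ┏━━━━━━━━━━━━━━━━━━━━━━━┓ 
         ┃ DrawingCanvas         ┃ 
         ┠───────────────────────┨ 
         ┃+                      ┃ 
         ┃         ............. ┃ 
         ┃         ............. ┃ 
         ┃         ............. ┃ 
         ┃         ............. ┃ 
         ┃         ............. ┃━
         ┃         ............. ┃ 
         ┃         ............. ┃ 
         ┃         ............. ┃ 
         ┗━━━━━━━━━━━━━━━━━━━━━━━┛ 


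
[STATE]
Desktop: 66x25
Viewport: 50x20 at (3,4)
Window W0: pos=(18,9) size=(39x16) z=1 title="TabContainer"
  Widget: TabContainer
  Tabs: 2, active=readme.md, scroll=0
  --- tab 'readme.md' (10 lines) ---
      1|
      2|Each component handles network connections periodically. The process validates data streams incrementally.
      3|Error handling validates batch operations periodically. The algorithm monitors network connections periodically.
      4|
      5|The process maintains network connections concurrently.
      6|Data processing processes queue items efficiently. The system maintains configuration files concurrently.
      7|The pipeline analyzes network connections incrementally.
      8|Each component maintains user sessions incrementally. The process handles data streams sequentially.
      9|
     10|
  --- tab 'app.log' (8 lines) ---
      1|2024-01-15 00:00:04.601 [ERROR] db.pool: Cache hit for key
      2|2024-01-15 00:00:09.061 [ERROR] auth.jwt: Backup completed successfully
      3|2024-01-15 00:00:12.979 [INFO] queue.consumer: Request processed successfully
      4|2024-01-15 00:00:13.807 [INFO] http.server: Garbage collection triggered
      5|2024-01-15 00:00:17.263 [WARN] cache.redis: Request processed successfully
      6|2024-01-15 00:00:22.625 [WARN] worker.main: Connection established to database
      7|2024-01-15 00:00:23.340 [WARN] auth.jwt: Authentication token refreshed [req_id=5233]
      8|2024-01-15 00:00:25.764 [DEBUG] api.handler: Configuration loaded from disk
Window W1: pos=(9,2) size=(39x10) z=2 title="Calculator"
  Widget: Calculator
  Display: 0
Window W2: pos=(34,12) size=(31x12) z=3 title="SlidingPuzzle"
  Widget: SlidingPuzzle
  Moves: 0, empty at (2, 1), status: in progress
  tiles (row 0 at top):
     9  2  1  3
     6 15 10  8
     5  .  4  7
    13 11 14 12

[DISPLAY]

      ┠─────────────────────────────────────┨     
      ┃                                    0┃     
      ┃┌───┬───┬───┬───┐                    ┃     
      ┃│ 7 │ 8 │ 9 │ ÷ │                    ┃     
      ┃├───┼───┼───┼───┤                    ┃     
      ┃│ 4 │ 5 │ 6 │ × │                    ┃━━━━━
      ┃└───┴───┴───┴───┘                    ┃     
      ┗━━━━━━━━━━━━━━━━━━━━━━━━━━━━━━━━━━━━━┛─────
               ┃[readme.md]│ ap┏━━━━━━━━━━━━━━━━━━
               ┃───────────────┃ SlidingPuzzle    
               ┃               ┠──────────────────
               ┃Each component ┃┌────┬────┬────┬──
               ┃Error handling ┃│  9 │  2 │  1 │  
               ┃               ┃├────┼────┼────┼──
               ┃The process mai┃│  6 │ 15 │ 10 │  
               ┃Data processing┃├────┼────┼────┼──
               ┃The pipeline an┃│  5 │    │  4 │  
               ┃Each component ┃├────┼────┼────┼──
               ┃               ┃│ 13 │ 11 │ 14 │ 1
               ┃               ┗━━━━━━━━━━━━━━━━━━


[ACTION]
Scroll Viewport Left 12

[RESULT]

         ┠─────────────────────────────────────┨  
         ┃                                    0┃  
         ┃┌───┬───┬───┬───┐                    ┃  
         ┃│ 7 │ 8 │ 9 │ ÷ │                    ┃  
         ┃├───┼───┼───┼───┤                    ┃  
         ┃│ 4 │ 5 │ 6 │ × │                    ┃━━
         ┃└───┴───┴───┴───┘                    ┃  
         ┗━━━━━━━━━━━━━━━━━━━━━━━━━━━━━━━━━━━━━┛──
                  ┃[readme.md]│ ap┏━━━━━━━━━━━━━━━
                  ┃───────────────┃ SlidingPuzzle 
                  ┃               ┠───────────────
                  ┃Each component ┃┌────┬────┬────
                  ┃Error handling ┃│  9 │  2 │  1 
                  ┃               ┃├────┼────┼────
                  ┃The process mai┃│  6 │ 15 │ 10 
                  ┃Data processing┃├────┼────┼────
                  ┃The pipeline an┃│  5 │    │  4 
                  ┃Each component ┃├────┼────┼────
                  ┃               ┃│ 13 │ 11 │ 14 
                  ┃               ┗━━━━━━━━━━━━━━━


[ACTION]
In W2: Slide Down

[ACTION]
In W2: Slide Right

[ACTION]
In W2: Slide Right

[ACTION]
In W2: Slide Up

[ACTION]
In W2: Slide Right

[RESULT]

         ┠─────────────────────────────────────┨  
         ┃                                    0┃  
         ┃┌───┬───┬───┬───┐                    ┃  
         ┃│ 7 │ 8 │ 9 │ ÷ │                    ┃  
         ┃├───┼───┼───┼───┤                    ┃  
         ┃│ 4 │ 5 │ 6 │ × │                    ┃━━
         ┃└───┴───┴───┴───┘                    ┃  
         ┗━━━━━━━━━━━━━━━━━━━━━━━━━━━━━━━━━━━━━┛──
                  ┃[readme.md]│ ap┏━━━━━━━━━━━━━━━
                  ┃───────────────┃ SlidingPuzzle 
                  ┃               ┠───────────────
                  ┃Each component ┃┌────┬────┬────
                  ┃Error handling ┃│  9 │  2 │  1 
                  ┃               ┃├────┼────┼────
                  ┃The process mai┃│  5 │  6 │ 10 
                  ┃Data processing┃├────┼────┼────
                  ┃The pipeline an┃│    │ 15 │  4 
                  ┃Each component ┃├────┼────┼────
                  ┃               ┃│ 13 │ 11 │ 14 
                  ┃               ┗━━━━━━━━━━━━━━━


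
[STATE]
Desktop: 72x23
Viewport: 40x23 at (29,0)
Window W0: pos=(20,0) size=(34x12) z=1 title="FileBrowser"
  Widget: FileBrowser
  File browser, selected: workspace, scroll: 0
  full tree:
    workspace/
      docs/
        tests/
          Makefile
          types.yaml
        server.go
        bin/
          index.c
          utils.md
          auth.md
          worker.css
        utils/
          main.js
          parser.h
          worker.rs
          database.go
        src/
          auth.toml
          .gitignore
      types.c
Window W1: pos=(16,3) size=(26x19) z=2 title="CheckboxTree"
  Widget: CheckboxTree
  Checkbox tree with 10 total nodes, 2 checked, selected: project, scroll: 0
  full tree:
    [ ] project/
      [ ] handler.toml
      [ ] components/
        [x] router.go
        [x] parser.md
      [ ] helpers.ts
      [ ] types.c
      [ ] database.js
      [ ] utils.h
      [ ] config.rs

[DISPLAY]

━━━━━━━━━━━━━━━━━━━━━━━━┓               
wser                    ┃               
────────────────────────┨               
━━━━━━━━━━━━┓           ┃               
e           ┃           ┃               
────────────┨           ┃               
/           ┃           ┃               
er.toml     ┃           ┃               
nents/      ┃           ┃               
ter.go      ┃           ┃               
ser.md      ┃           ┃               
rs.ts       ┃━━━━━━━━━━━┛               
.c          ┃                           
ase.js      ┃                           
.h          ┃                           
g.rs        ┃                           
            ┃                           
            ┃                           
            ┃                           
            ┃                           
            ┃                           
━━━━━━━━━━━━┛                           
                                        


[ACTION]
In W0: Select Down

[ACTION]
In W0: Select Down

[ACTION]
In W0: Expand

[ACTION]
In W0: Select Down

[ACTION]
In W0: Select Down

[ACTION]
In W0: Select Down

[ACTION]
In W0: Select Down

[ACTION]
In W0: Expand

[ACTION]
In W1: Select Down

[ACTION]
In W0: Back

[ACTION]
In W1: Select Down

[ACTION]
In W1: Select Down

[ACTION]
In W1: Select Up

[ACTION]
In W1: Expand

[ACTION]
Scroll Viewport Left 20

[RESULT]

           ┏━━━━━━━━━━━━━━━━━━━━━━━━━━━━
           ┃ FileBrowser                
           ┠────────────────────────────
       ┏━━━━━━━━━━━━━━━━━━━━━━━━┓       
       ┃ CheckboxTree           ┃       
       ┠────────────────────────┨       
       ┃ [-] project/           ┃       
       ┃   [ ] handler.toml     ┃       
       ┃>  [x] components/      ┃       
       ┃     [x] router.go      ┃       
       ┃     [x] parser.md      ┃       
       ┃   [ ] helpers.ts       ┃━━━━━━━
       ┃   [ ] types.c          ┃       
       ┃   [ ] database.js      ┃       
       ┃   [ ] utils.h          ┃       
       ┃   [ ] config.rs        ┃       
       ┃                        ┃       
       ┃                        ┃       
       ┃                        ┃       
       ┃                        ┃       
       ┃                        ┃       
       ┗━━━━━━━━━━━━━━━━━━━━━━━━┛       
                                        


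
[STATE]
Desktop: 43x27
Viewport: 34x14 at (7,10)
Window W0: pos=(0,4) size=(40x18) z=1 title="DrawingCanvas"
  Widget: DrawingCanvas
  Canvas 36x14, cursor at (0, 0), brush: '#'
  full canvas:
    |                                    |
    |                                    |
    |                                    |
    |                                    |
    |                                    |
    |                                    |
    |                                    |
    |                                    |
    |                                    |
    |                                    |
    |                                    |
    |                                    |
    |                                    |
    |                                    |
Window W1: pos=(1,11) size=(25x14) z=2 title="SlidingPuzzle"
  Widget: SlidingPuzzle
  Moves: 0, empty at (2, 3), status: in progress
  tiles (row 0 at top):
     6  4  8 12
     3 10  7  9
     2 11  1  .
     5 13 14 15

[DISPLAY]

                                ┃ 
━━━━━━━━━━━━━━━━━━┓             ┃ 
ingPuzzle         ┃             ┃ 
──────────────────┨             ┃ 
┬────┬────┬────┐  ┃             ┃ 
│  4 │  8 │ 12 │  ┃             ┃ 
┼────┼────┼────┤  ┃             ┃ 
│ 10 │  7 │  9 │  ┃             ┃ 
┼────┼────┼────┤  ┃             ┃ 
│ 11 │  1 │    │  ┃             ┃ 
┼────┼────┼────┤  ┃             ┃ 
│ 13 │ 14 │ 15 │  ┃━━━━━━━━━━━━━┛ 
┴────┴────┴────┘  ┃               
: 0               ┃               


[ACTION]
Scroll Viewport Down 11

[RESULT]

──────────────────┨             ┃ 
┬────┬────┬────┐  ┃             ┃ 
│  4 │  8 │ 12 │  ┃             ┃ 
┼────┼────┼────┤  ┃             ┃ 
│ 10 │  7 │  9 │  ┃             ┃ 
┼────┼────┼────┤  ┃             ┃ 
│ 11 │  1 │    │  ┃             ┃ 
┼────┼────┼────┤  ┃             ┃ 
│ 13 │ 14 │ 15 │  ┃━━━━━━━━━━━━━┛ 
┴────┴────┴────┘  ┃               
: 0               ┃               
━━━━━━━━━━━━━━━━━━┛               
                                  
                                  


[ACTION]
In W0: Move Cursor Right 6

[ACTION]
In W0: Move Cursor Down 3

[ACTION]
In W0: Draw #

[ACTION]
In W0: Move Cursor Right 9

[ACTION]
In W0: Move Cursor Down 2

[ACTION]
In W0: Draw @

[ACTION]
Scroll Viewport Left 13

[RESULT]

┃┠───────────────────────┨        
┃┃┌────┬────┬────┬────┐  ┃        
┃┃│  6 │  4 │  8 │ 12 │  ┃        
┃┃├────┼────┼────┼────┤  ┃        
┃┃│  3 │ 10 │  7 │  9 │  ┃        
┃┃├────┼────┼────┼────┤  ┃        
┃┃│  2 │ 11 │  1 │    │  ┃        
┃┃├────┼────┼────┼────┤  ┃        
┗┃│  5 │ 13 │ 14 │ 15 │  ┃━━━━━━━━
 ┃└────┴────┴────┴────┘  ┃        
 ┃Moves: 0               ┃        
 ┗━━━━━━━━━━━━━━━━━━━━━━━┛        
                                  
                                  
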